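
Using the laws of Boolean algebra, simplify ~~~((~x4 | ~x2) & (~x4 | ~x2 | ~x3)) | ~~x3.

x4 & x2 | x3

~~~((~x4 | ~x2) & (~x4 | ~x2 | ~x3)) | ~~x3
= ~((~x4 | ~x2) & (~x4 | ~x2 | ~x3)) | ~~x3   [double negation]
= ~((~x4 | ~x2) & (~x4 | ~x2 | ~x3)) | x3   [double negation]
= ~(~x4 | ~x2) | x3   [absorption]
= x4 & x2 | x3   [De Morgan]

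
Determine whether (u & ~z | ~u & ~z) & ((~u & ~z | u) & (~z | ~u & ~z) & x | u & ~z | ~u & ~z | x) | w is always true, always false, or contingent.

contingent

(u & ~z | ~u & ~z) & ((~u & ~z | u) & (~z | ~u & ~z) & x | u & ~z | ~u & ~z | x) | w
= (u & ~z | ~u & ~z) & ((u & ~z | ~u & ~z) & x | u & ~z | ~u & ~z | x) | w   — distribution
= (u & ~z | ~u & ~z) & (u & ~z | ~u & ~z | x) | w   — absorption
= u & ~z | ~u & ~z | w   — absorption
= ~z | w   — distribution
This depends on w, z, so it is not a constant.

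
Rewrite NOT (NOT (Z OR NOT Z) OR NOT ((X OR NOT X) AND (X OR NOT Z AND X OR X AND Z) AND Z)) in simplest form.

X AND Z

NOT (NOT (Z OR NOT Z) OR NOT ((X OR NOT X) AND (X OR NOT Z AND X OR X AND Z) AND Z))
= NOT (NOT (Z OR NOT Z) OR NOT ((X OR NOT X) AND (X OR X) AND Z))
= NOT (NOT (Z OR NOT Z) OR NOT ((X OR NOT X) AND X AND Z))
= (Z OR NOT Z) AND (X OR NOT X) AND X AND Z
= (X OR NOT X) AND X AND Z
= X AND Z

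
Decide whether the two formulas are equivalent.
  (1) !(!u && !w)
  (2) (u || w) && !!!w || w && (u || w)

E1: !(!u && !w)
    = u || w   — De Morgan
E2: (u || w) && !!!w || w && (u || w)
    = (u || w) && !w || w && (u || w)   — double negation
    = u || w   — distribution
Both reduce to u || w, so they are equivalent.

Yes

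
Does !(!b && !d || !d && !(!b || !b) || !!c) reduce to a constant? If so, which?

!(!b && !d || !d && !(!b || !b) || !!c)
= !(!b && !d || !d && !!b || !!c)
= !(!b && !d || !d && b || !!c)
= !(!d || !!c)
= d && !c
This depends on c, d, so it is not a constant.

no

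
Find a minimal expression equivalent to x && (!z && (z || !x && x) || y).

x && y

x && (!z && (z || !x && x) || y)
= x && (!z && z || y)   (complement / identity)
= x && y   (complement / identity)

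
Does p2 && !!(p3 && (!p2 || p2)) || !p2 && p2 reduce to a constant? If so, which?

no

p2 && !!(p3 && (!p2 || p2)) || !p2 && p2
= p2 && !!(p3 && (!p2 || p2))   [complement / identity]
= p2 && !!p3   [complement / identity]
= p2 && p3   [double negation]
This depends on p2, p3, so it is not a constant.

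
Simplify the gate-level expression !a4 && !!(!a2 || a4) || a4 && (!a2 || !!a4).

!a4 && !!(!a2 || a4) || a4 && (!a2 || !!a4)
= !a4 && !!(!a2 || a4) || a4 && (!a2 || a4)   (double negation)
= !a4 && (!a2 || a4) || a4 && (!a2 || a4)   (double negation)
= !a2 || a4   (distribution)

!a2 || a4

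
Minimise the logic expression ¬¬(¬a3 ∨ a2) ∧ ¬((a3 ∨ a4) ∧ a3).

¬a3

¬¬(¬a3 ∨ a2) ∧ ¬((a3 ∨ a4) ∧ a3)
= ¬¬(¬a3 ∨ a2) ∧ ¬a3
= (¬a3 ∨ a2) ∧ ¬a3
= ¬a3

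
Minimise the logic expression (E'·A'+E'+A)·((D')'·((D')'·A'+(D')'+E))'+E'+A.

(E'·A'+E'+A)·((D')'·((D')'·A'+(D')'+E))'+E'+A
= (E'·A'+E'+A)·((D')'·((D')'+E))'+E'+A   (absorption)
= (E'·A'+E'+A)·((D')')'+E'+A   (absorption)
= (E'·A'+E'+A)·D'+E'+A   (double negation)
= (E'+A)·D'+E'+A   (absorption)
= E'+A   (absorption)

E'+A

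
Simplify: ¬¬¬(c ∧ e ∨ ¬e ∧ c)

¬c

¬¬¬(c ∧ e ∨ ¬e ∧ c)
= ¬¬¬c   (distribution)
= ¬c   (double negation)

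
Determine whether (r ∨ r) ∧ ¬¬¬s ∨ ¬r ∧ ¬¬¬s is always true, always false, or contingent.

(r ∨ r) ∧ ¬¬¬s ∨ ¬r ∧ ¬¬¬s
= r ∧ ¬¬¬s ∨ ¬r ∧ ¬¬¬s   (idempotence)
= ¬¬¬s   (distribution)
= ¬s   (double negation)
This depends on s, so it is not a constant.

contingent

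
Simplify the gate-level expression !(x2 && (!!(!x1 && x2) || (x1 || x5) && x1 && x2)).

!x2

!(x2 && (!!(!x1 && x2) || (x1 || x5) && x1 && x2))
= !(x2 && (!!(!x1 && x2) || x1 && x2))
= !(x2 && (!x1 && x2 || x1 && x2))
= !(x2 && x2)
= !x2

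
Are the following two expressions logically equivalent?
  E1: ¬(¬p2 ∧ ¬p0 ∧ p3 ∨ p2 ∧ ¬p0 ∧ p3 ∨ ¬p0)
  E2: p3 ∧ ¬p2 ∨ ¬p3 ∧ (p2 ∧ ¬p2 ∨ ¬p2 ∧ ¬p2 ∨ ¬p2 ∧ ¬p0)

E1: ¬(¬p2 ∧ ¬p0 ∧ p3 ∨ p2 ∧ ¬p0 ∧ p3 ∨ ¬p0)
    = ¬(¬p0 ∧ p3 ∨ ¬p0)   [distribution]
    = ¬¬p0   [absorption]
    = p0   [double negation]
E2: p3 ∧ ¬p2 ∨ ¬p3 ∧ (p2 ∧ ¬p2 ∨ ¬p2 ∧ ¬p2 ∨ ¬p2 ∧ ¬p0)
    = p3 ∧ ¬p2 ∨ ¬p3 ∧ (¬p2 ∨ ¬p2 ∧ ¬p0)   [distribution]
    = p3 ∧ ¬p2 ∨ ¬p3 ∧ ¬p2   [absorption]
    = ¬p2   [distribution]
These differ: at p0=0, p2=0, p3=1, E1 = 0 but E2 = 1.

No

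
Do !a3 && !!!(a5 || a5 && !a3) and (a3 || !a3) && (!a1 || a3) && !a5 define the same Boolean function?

No

E1: !a3 && !!!(a5 || a5 && !a3)
    = !a3 && !(a5 || a5 && !a3)   (double negation)
    = !a3 && !a5   (absorption)
E2: (a3 || !a3) && (!a1 || a3) && !a5
    = (!a1 || a3) && !a5   (complement / identity)
These differ: at a1=0, a3=1, a5=0, E1 = 0 but E2 = 1.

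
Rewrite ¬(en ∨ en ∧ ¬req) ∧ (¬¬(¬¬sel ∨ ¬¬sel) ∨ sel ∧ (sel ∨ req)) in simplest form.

¬(en ∨ en ∧ ¬req) ∧ (¬¬(¬¬sel ∨ ¬¬sel) ∨ sel ∧ (sel ∨ req))
= ¬(en ∨ en ∧ ¬req) ∧ (¬¬(¬¬sel ∨ ¬¬sel) ∨ sel)   [absorption]
= ¬(en ∨ en ∧ ¬req) ∧ (¬¬¬¬sel ∨ sel)   [idempotence]
= ¬(en ∨ en ∧ ¬req) ∧ (¬¬sel ∨ sel)   [double negation]
= ¬en ∧ (¬¬sel ∨ sel)   [absorption]
= ¬en ∧ (sel ∨ sel)   [double negation]
= ¬en ∧ sel   [idempotence]

¬en ∧ sel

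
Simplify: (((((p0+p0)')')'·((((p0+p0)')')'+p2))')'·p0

(((((p0+p0)')')'·((((p0+p0)')')'+p2))')'·p0
= (((((p0+p0)')')')')'·p0
= ((((p0')')')')'·p0
= ((p0')')'·p0
= p0'·p0
= 0

0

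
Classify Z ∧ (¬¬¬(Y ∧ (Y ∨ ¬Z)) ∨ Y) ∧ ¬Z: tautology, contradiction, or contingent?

Z ∧ (¬¬¬(Y ∧ (Y ∨ ¬Z)) ∨ Y) ∧ ¬Z
= Z ∧ (¬(Y ∧ (Y ∨ ¬Z)) ∨ Y) ∧ ¬Z   [double negation]
= Z ∧ (¬Y ∨ Y) ∧ ¬Z   [absorption]
= Z ∧ ¬Z   [complement / identity]
= False   [complement]

contradiction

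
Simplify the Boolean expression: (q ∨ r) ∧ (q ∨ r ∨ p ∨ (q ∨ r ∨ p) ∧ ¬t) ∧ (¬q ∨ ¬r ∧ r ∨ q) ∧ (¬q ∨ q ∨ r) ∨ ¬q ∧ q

q ∨ r

(q ∨ r) ∧ (q ∨ r ∨ p ∨ (q ∨ r ∨ p) ∧ ¬t) ∧ (¬q ∨ ¬r ∧ r ∨ q) ∧ (¬q ∨ q ∨ r) ∨ ¬q ∧ q
= (q ∨ r) ∧ (q ∨ r ∨ p ∨ (q ∨ r ∨ p) ∧ ¬t) ∧ (¬q ∨ ¬r ∧ r ∨ q) ∧ (¬q ∨ q ∨ r)
= (q ∨ r) ∧ (q ∨ r ∨ p ∨ (q ∨ r ∨ p) ∧ ¬t) ∧ (¬q ∨ q) ∧ (¬q ∨ q ∨ r)
= (q ∨ r) ∧ (q ∨ r ∨ p ∨ (q ∨ r ∨ p) ∧ ¬t) ∧ (¬q ∨ q)
= (q ∨ r) ∧ (q ∨ r ∨ p) ∧ (¬q ∨ q)
= (q ∨ r) ∧ (¬q ∨ q)
= q ∨ r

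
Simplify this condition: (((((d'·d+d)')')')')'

(((((d'·d+d)')')')')'
= (((d'·d+d)')')'   [double negation]
= ((d')')'   [complement / identity]
= d'   [double negation]

d'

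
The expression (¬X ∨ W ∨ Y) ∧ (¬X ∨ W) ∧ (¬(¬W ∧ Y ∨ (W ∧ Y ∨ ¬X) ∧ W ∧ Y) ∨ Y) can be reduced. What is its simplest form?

(¬X ∨ W ∨ Y) ∧ (¬X ∨ W) ∧ (¬(¬W ∧ Y ∨ (W ∧ Y ∨ ¬X) ∧ W ∧ Y) ∨ Y)
= (¬X ∨ W ∨ Y) ∧ (¬X ∨ W) ∧ (¬(¬W ∧ Y ∨ W ∧ Y) ∨ Y)
= (¬X ∨ W ∨ Y) ∧ (¬X ∨ W) ∧ (¬Y ∨ Y)
= (¬X ∨ W) ∧ (¬Y ∨ Y)
= ¬X ∨ W

¬X ∨ W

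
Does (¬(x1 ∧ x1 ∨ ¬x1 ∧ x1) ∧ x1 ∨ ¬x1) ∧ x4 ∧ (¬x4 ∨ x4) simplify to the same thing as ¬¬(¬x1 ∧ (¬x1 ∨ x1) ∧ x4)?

Yes

E1: (¬(x1 ∧ x1 ∨ ¬x1 ∧ x1) ∧ x1 ∨ ¬x1) ∧ x4 ∧ (¬x4 ∨ x4)
    = (¬x1 ∧ x1 ∨ ¬x1) ∧ x4 ∧ (¬x4 ∨ x4)
    = ¬x1 ∧ x4 ∧ (¬x4 ∨ x4)
    = ¬x1 ∧ x4
E2: ¬¬(¬x1 ∧ (¬x1 ∨ x1) ∧ x4)
    = ¬x1 ∧ (¬x1 ∨ x1) ∧ x4
    = ¬x1 ∧ x4
Both reduce to ¬x1 ∧ x4, so they are equivalent.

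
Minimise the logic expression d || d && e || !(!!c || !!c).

d || !c

d || d && e || !(!!c || !!c)
= d || !(!!c || !!c)
= d || !c && !c
= d || !c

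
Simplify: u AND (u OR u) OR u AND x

u AND (u OR u) OR u AND x
= u AND u OR u AND x
= u AND (u OR x)
= u

u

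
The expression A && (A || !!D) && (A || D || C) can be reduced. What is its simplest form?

A

A && (A || !!D) && (A || D || C)
= A && (A || D) && (A || D || C)   — double negation
= A && (A || D)   — absorption
= A   — absorption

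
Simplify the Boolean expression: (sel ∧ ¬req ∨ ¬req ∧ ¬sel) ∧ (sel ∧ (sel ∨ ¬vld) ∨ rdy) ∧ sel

(sel ∧ ¬req ∨ ¬req ∧ ¬sel) ∧ (sel ∧ (sel ∨ ¬vld) ∨ rdy) ∧ sel
= ¬req ∧ (sel ∧ (sel ∨ ¬vld) ∨ rdy) ∧ sel
= ¬req ∧ (sel ∨ rdy) ∧ sel
= ¬req ∧ sel

¬req ∧ sel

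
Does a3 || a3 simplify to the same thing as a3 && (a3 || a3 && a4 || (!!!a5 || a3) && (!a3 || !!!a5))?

Yes

E1: a3 || a3
    = a3
E2: a3 && (a3 || a3 && a4 || (!!!a5 || a3) && (!a3 || !!!a5))
    = a3 && (a3 || a3 && a4 || a3 && !a3 || !!!a5)
    = a3 && (a3 || a3 && a4 || a3 && !a3 || !a5)
    = a3 && (a3 || a3 && !a3 || !a5)
    = a3 && (a3 || !a5)
    = a3
Both reduce to a3, so they are equivalent.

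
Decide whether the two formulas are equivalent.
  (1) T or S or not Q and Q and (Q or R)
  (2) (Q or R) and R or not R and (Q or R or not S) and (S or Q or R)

E1: T or S or not Q and Q and (Q or R)
    = T or S or not Q and Q   (absorption)
    = T or S   (complement / identity)
E2: (Q or R) and R or not R and (Q or R or not S) and (S or Q or R)
    = (Q or R) and R or not R and (not S and S or Q or R)   (distribution)
    = (Q or R) and R or not R and (Q or R)   (complement / identity)
    = Q or R   (distribution)
These differ: at Q=0, R=1, S=0, T=0, E1 = 0 but E2 = 1.

No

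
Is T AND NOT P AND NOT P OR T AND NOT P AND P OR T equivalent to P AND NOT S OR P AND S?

E1: T AND NOT P AND NOT P OR T AND NOT P AND P OR T
    = T AND NOT P OR T   [distribution]
    = T   [absorption]
E2: P AND NOT S OR P AND S
    = P   [distribution]
These differ: at P=0, S=0, T=1, E1 = 1 but E2 = 0.

No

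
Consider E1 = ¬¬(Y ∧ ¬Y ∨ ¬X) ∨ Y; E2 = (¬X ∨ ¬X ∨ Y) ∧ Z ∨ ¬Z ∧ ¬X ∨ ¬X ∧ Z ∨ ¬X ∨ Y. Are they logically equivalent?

Yes

E1: ¬¬(Y ∧ ¬Y ∨ ¬X) ∨ Y
    = Y ∧ ¬Y ∨ ¬X ∨ Y   — double negation
    = ¬X ∨ Y   — complement / identity
E2: (¬X ∨ ¬X ∨ Y) ∧ Z ∨ ¬Z ∧ ¬X ∨ ¬X ∧ Z ∨ ¬X ∨ Y
    = (¬X ∨ ¬X ∨ Y) ∧ Z ∨ ¬X ∨ ¬X ∨ Y   — distribution
    = ¬X ∨ ¬X ∨ Y   — absorption
    = ¬X ∨ Y   — idempotence
Both reduce to ¬X ∨ Y, so they are equivalent.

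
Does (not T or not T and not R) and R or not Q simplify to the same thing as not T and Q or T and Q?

No

E1: (not T or not T and not R) and R or not Q
    = not T and R or not Q   [absorption]
E2: not T and Q or T and Q
    = Q   [distribution]
These differ: at Q=0, R=0, T=1, E1 = 1 but E2 = 0.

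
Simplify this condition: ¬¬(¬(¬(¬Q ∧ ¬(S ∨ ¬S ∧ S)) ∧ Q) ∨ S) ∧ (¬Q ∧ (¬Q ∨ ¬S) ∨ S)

¬¬(¬(¬(¬Q ∧ ¬(S ∨ ¬S ∧ S)) ∧ Q) ∨ S) ∧ (¬Q ∧ (¬Q ∨ ¬S) ∨ S)
= ¬¬(¬(¬(¬Q ∧ ¬S) ∧ Q) ∨ S) ∧ (¬Q ∧ (¬Q ∨ ¬S) ∨ S)   (complement / identity)
= ¬¬(¬((Q ∨ S) ∧ Q) ∨ S) ∧ (¬Q ∧ (¬Q ∨ ¬S) ∨ S)   (De Morgan)
= ¬¬(¬((Q ∨ S) ∧ Q) ∨ S) ∧ (¬Q ∨ S)   (absorption)
= ¬¬(¬Q ∨ S) ∧ (¬Q ∨ S)   (absorption)
= (¬Q ∨ S) ∧ (¬Q ∨ S)   (double negation)
= ¬Q ∨ S   (idempotence)

¬Q ∨ S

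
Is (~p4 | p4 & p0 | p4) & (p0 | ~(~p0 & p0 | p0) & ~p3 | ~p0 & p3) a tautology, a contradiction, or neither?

(~p4 | p4 & p0 | p4) & (p0 | ~(~p0 & p0 | p0) & ~p3 | ~p0 & p3)
= (~p4 | p4 & p0 | p4) & (p0 | ~p0 & ~p3 | ~p0 & p3)
= (~p4 | p4 & p0 | p4) & (p0 | ~p0)
= (~p4 | p4) & (p0 | ~p0)
= p0 | ~p0
= 1

tautology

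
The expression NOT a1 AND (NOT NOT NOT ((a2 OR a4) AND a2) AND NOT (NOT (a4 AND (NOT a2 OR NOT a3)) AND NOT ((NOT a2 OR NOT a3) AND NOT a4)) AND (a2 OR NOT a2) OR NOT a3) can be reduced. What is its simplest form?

NOT a1 AND (NOT NOT NOT ((a2 OR a4) AND a2) AND NOT (NOT (a4 AND (NOT a2 OR NOT a3)) AND NOT ((NOT a2 OR NOT a3) AND NOT a4)) AND (a2 OR NOT a2) OR NOT a3)
= NOT a1 AND (NOT NOT NOT ((a2 OR a4) AND a2) AND (a4 AND (NOT a2 OR NOT a3) OR (NOT a2 OR NOT a3) AND NOT a4) AND (a2 OR NOT a2) OR NOT a3)   — De Morgan
= NOT a1 AND (NOT ((a2 OR a4) AND a2) AND (a4 AND (NOT a2 OR NOT a3) OR (NOT a2 OR NOT a3) AND NOT a4) AND (a2 OR NOT a2) OR NOT a3)   — double negation
= NOT a1 AND (NOT a2 AND (a4 AND (NOT a2 OR NOT a3) OR (NOT a2 OR NOT a3) AND NOT a4) AND (a2 OR NOT a2) OR NOT a3)   — absorption
= NOT a1 AND (NOT a2 AND (a4 AND (NOT a2 OR NOT a3) OR (NOT a2 OR NOT a3) AND NOT a4) OR NOT a3)   — complement / identity
= NOT a1 AND (NOT a2 AND (NOT a2 OR NOT a3) OR NOT a3)   — distribution
= NOT a1 AND (NOT a2 OR NOT a3)   — absorption

NOT a1 AND (NOT a2 OR NOT a3)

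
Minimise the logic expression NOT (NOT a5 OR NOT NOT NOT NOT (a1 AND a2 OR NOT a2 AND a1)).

NOT (NOT a5 OR NOT NOT NOT NOT (a1 AND a2 OR NOT a2 AND a1))
= NOT (NOT a5 OR NOT NOT (a1 AND a2 OR NOT a2 AND a1))
= a5 AND NOT (a1 AND a2 OR NOT a2 AND a1)
= a5 AND NOT a1

a5 AND NOT a1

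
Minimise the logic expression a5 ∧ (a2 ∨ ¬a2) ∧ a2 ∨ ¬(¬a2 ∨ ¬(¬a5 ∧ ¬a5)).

a2

a5 ∧ (a2 ∨ ¬a2) ∧ a2 ∨ ¬(¬a2 ∨ ¬(¬a5 ∧ ¬a5))
= a5 ∧ (a2 ∨ ¬a2) ∧ a2 ∨ ¬(¬a2 ∨ ¬¬a5)   [idempotence]
= a5 ∧ a2 ∨ ¬(¬a2 ∨ ¬¬a5)   [complement / identity]
= a5 ∧ a2 ∨ a2 ∧ ¬a5   [De Morgan]
= a2   [distribution]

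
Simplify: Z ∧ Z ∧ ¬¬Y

Z ∧ Z ∧ ¬¬Y
= Z ∧ Z ∧ Y   [double negation]
= Z ∧ Y   [idempotence]

Z ∧ Y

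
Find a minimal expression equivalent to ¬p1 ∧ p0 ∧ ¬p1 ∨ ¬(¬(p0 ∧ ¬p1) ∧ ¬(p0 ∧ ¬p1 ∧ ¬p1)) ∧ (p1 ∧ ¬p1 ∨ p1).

p0 ∧ ¬p1

¬p1 ∧ p0 ∧ ¬p1 ∨ ¬(¬(p0 ∧ ¬p1) ∧ ¬(p0 ∧ ¬p1 ∧ ¬p1)) ∧ (p1 ∧ ¬p1 ∨ p1)
= ¬p1 ∧ p0 ∧ ¬p1 ∨ (p0 ∧ ¬p1 ∨ p0 ∧ ¬p1 ∧ ¬p1) ∧ (p1 ∧ ¬p1 ∨ p1)   (De Morgan)
= ¬p1 ∧ p0 ∧ ¬p1 ∨ (p0 ∧ ¬p1 ∨ p0 ∧ ¬p1 ∧ ¬p1) ∧ p1   (complement / identity)
= ¬p1 ∧ p0 ∧ ¬p1 ∨ p0 ∧ ¬p1 ∧ p1   (absorption)
= p0 ∧ ¬p1   (distribution)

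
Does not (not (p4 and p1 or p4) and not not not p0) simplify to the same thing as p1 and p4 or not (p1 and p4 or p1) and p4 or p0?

Yes

E1: not (not (p4 and p1 or p4) and not not not p0)
    = not (not (p4 and p1 or p4) and not p0)   (double negation)
    = p4 and p1 or p4 or p0   (De Morgan)
    = p4 or p0   (absorption)
E2: p1 and p4 or not (p1 and p4 or p1) and p4 or p0
    = p1 and p4 or not p1 and p4 or p0   (absorption)
    = p4 or p0   (distribution)
Both reduce to p4 or p0, so they are equivalent.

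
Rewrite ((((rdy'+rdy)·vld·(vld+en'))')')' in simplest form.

vld'

((((rdy'+rdy)·vld·(vld+en'))')')'
= ((rdy'+rdy)·vld·(vld+en'))'   (double negation)
= (vld·(vld+en'))'   (complement / identity)
= vld'   (absorption)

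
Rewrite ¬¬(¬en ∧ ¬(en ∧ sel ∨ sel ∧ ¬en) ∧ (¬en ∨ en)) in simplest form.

¬en ∧ ¬sel

¬¬(¬en ∧ ¬(en ∧ sel ∨ sel ∧ ¬en) ∧ (¬en ∨ en))
= ¬¬(¬en ∧ ¬(en ∧ sel ∨ sel ∧ ¬en))   — complement / identity
= ¬en ∧ ¬(en ∧ sel ∨ sel ∧ ¬en)   — double negation
= ¬en ∧ ¬sel   — distribution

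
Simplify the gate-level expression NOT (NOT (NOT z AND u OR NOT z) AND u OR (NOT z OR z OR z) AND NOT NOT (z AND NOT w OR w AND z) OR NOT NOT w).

NOT z AND NOT w

NOT (NOT (NOT z AND u OR NOT z) AND u OR (NOT z OR z OR z) AND NOT NOT (z AND NOT w OR w AND z) OR NOT NOT w)
= NOT (NOT NOT z AND u OR (NOT z OR z OR z) AND NOT NOT (z AND NOT w OR w AND z) OR NOT NOT w)   (absorption)
= NOT (NOT NOT z AND u OR (NOT z OR z) AND NOT NOT (z AND NOT w OR w AND z) OR NOT NOT w)   (idempotence)
= NOT (NOT NOT z AND u OR NOT NOT (z AND NOT w OR w AND z) OR NOT NOT w)   (complement / identity)
= NOT (NOT NOT z AND u OR NOT NOT z OR NOT NOT w)   (distribution)
= NOT (NOT NOT z OR NOT NOT w)   (absorption)
= NOT z AND NOT w   (De Morgan)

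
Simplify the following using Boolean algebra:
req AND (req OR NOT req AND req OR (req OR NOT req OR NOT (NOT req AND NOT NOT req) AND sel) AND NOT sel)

req

req AND (req OR NOT req AND req OR (req OR NOT req OR NOT (NOT req AND NOT NOT req) AND sel) AND NOT sel)
= req AND (req OR NOT req AND req OR (req OR NOT req OR (req OR NOT req) AND sel) AND NOT sel)   [De Morgan]
= req AND (req OR (req OR NOT req OR (req OR NOT req) AND sel) AND NOT sel)   [complement / identity]
= req AND (req OR (req OR NOT req) AND NOT sel)   [absorption]
= req AND (req OR NOT sel)   [complement / identity]
= req   [absorption]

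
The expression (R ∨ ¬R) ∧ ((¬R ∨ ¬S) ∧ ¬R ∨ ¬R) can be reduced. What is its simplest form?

¬R

(R ∨ ¬R) ∧ ((¬R ∨ ¬S) ∧ ¬R ∨ ¬R)
= (R ∨ ¬R) ∧ (¬R ∨ ¬R)
= R ∧ ¬R ∨ ¬R
= ¬R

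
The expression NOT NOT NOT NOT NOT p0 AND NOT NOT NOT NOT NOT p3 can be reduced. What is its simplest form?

NOT p0 AND NOT p3

NOT NOT NOT NOT NOT p0 AND NOT NOT NOT NOT NOT p3
= NOT NOT NOT p0 AND NOT NOT NOT NOT NOT p3   (double negation)
= NOT NOT NOT p0 AND NOT NOT NOT p3   (double negation)
= NOT p0 AND NOT NOT NOT p3   (double negation)
= NOT p0 AND NOT p3   (double negation)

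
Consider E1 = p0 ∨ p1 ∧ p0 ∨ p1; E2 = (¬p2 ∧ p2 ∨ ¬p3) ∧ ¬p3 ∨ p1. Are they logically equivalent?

No

E1: p0 ∨ p1 ∧ p0 ∨ p1
    = p0 ∨ p1   — absorption
E2: (¬p2 ∧ p2 ∨ ¬p3) ∧ ¬p3 ∨ p1
    = ¬p3 ∧ ¬p3 ∨ p1   — complement / identity
    = ¬p3 ∨ p1   — idempotence
These differ: at p0=1, p1=0, p2=0, p3=1, E1 = 1 but E2 = 0.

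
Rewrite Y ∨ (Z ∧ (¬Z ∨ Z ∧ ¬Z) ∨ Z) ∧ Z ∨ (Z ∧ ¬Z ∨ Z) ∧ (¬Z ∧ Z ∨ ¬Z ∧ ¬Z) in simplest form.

Y ∨ Z

Y ∨ (Z ∧ (¬Z ∨ Z ∧ ¬Z) ∨ Z) ∧ Z ∨ (Z ∧ ¬Z ∨ Z) ∧ (¬Z ∧ Z ∨ ¬Z ∧ ¬Z)
= Y ∨ (Z ∧ (¬Z ∨ Z ∧ ¬Z) ∨ Z) ∧ Z ∨ (Z ∧ ¬Z ∨ Z) ∧ ¬Z   [distribution]
= Y ∨ (Z ∧ ¬Z ∨ Z) ∧ Z ∨ (Z ∧ ¬Z ∨ Z) ∧ ¬Z   [complement / identity]
= Y ∨ Z ∧ ¬Z ∨ Z   [distribution]
= Y ∨ Z   [complement / identity]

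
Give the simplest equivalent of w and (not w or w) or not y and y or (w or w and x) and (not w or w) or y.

w and (not w or w) or not y and y or (w or w and x) and (not w or w) or y
= w and (not w or w) or (w or w and x) and (not w or w) or y   [complement / identity]
= w and (not w or w) or w and (not w or w) or y   [absorption]
= w and (not w or w) or y   [idempotence]
= w or y   [complement / identity]

w or y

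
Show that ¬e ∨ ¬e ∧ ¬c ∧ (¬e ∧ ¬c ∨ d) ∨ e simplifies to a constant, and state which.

¬e ∨ ¬e ∧ ¬c ∧ (¬e ∧ ¬c ∨ d) ∨ e
= ¬e ∨ ¬e ∧ ¬c ∨ e   — absorption
= ¬e ∨ e   — absorption
= True   — complement

True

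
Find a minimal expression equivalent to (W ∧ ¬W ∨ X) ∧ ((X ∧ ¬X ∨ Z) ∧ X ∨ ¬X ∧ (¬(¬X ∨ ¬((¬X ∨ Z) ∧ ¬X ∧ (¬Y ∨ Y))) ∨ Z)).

X ∧ Z

(W ∧ ¬W ∨ X) ∧ ((X ∧ ¬X ∨ Z) ∧ X ∨ ¬X ∧ (¬(¬X ∨ ¬((¬X ∨ Z) ∧ ¬X ∧ (¬Y ∨ Y))) ∨ Z))
= (W ∧ ¬W ∨ X) ∧ ((X ∧ ¬X ∨ Z) ∧ X ∨ ¬X ∧ (X ∧ (¬X ∨ Z) ∧ ¬X ∧ (¬Y ∨ Y) ∨ Z))
= (W ∧ ¬W ∨ X) ∧ ((X ∧ ¬X ∨ Z) ∧ X ∨ ¬X ∧ (X ∧ (¬X ∨ Z) ∧ ¬X ∨ Z))
= X ∧ ((X ∧ ¬X ∨ Z) ∧ X ∨ ¬X ∧ (X ∧ (¬X ∨ Z) ∧ ¬X ∨ Z))
= X ∧ ((X ∧ ¬X ∨ Z) ∧ X ∨ ¬X ∧ (X ∧ ¬X ∨ Z))
= X ∧ (X ∧ ¬X ∨ Z)
= X ∧ Z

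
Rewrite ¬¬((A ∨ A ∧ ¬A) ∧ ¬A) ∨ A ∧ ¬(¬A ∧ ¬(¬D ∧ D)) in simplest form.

A

¬¬((A ∨ A ∧ ¬A) ∧ ¬A) ∨ A ∧ ¬(¬A ∧ ¬(¬D ∧ D))
= (A ∨ A ∧ ¬A) ∧ ¬A ∨ A ∧ ¬(¬A ∧ ¬(¬D ∧ D))   [double negation]
= (A ∨ A ∧ ¬A) ∧ ¬A ∨ A ∧ (A ∨ ¬D ∧ D)   [De Morgan]
= A ∧ ¬A ∨ A ∧ (A ∨ ¬D ∧ D)   [complement / identity]
= A ∧ ¬A ∨ A ∧ A   [complement / identity]
= A   [distribution]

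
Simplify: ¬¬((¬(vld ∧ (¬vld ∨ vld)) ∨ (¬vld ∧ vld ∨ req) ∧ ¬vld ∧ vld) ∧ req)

¬¬((¬(vld ∧ (¬vld ∨ vld)) ∨ (¬vld ∧ vld ∨ req) ∧ ¬vld ∧ vld) ∧ req)
= ¬¬((¬vld ∨ (¬vld ∧ vld ∨ req) ∧ ¬vld ∧ vld) ∧ req)   — complement / identity
= ¬¬((¬vld ∨ ¬vld ∧ vld) ∧ req)   — absorption
= (¬vld ∨ ¬vld ∧ vld) ∧ req   — double negation
= ¬vld ∧ req   — complement / identity

¬vld ∧ req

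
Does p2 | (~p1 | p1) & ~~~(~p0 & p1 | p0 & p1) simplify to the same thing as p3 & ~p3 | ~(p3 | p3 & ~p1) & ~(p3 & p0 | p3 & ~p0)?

No

E1: p2 | (~p1 | p1) & ~~~(~p0 & p1 | p0 & p1)
    = p2 | (~p1 | p1) & ~~~p1   (distribution)
    = p2 | ~~~p1   (complement / identity)
    = p2 | ~p1   (double negation)
E2: p3 & ~p3 | ~(p3 | p3 & ~p1) & ~(p3 & p0 | p3 & ~p0)
    = p3 & ~p3 | ~p3 & ~(p3 & p0 | p3 & ~p0)   (absorption)
    = p3 & ~p3 | ~p3 & ~p3   (distribution)
    = ~p3   (distribution)
These differ: at p0=0, p1=0, p2=1, p3=1, E1 = 1 but E2 = 0.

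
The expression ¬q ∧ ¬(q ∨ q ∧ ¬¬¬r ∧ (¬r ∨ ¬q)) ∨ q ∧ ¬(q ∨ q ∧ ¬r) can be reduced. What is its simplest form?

¬q ∧ ¬(q ∨ q ∧ ¬¬¬r ∧ (¬r ∨ ¬q)) ∨ q ∧ ¬(q ∨ q ∧ ¬r)
= ¬q ∧ ¬(q ∨ q ∧ ¬r ∧ (¬r ∨ ¬q)) ∨ q ∧ ¬(q ∨ q ∧ ¬r)   — double negation
= ¬q ∧ ¬(q ∨ q ∧ ¬r) ∨ q ∧ ¬(q ∨ q ∧ ¬r)   — absorption
= ¬(q ∨ q ∧ ¬r)   — distribution
= ¬q   — absorption

¬q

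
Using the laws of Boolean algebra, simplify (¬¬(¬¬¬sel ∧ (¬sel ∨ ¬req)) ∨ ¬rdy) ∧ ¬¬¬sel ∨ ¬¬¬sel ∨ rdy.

¬sel ∨ rdy

(¬¬(¬¬¬sel ∧ (¬sel ∨ ¬req)) ∨ ¬rdy) ∧ ¬¬¬sel ∨ ¬¬¬sel ∨ rdy
= (¬¬(¬sel ∧ (¬sel ∨ ¬req)) ∨ ¬rdy) ∧ ¬¬¬sel ∨ ¬¬¬sel ∨ rdy
= (¬¬¬sel ∨ ¬rdy) ∧ ¬¬¬sel ∨ ¬¬¬sel ∨ rdy
= ¬¬¬sel ∨ ¬¬¬sel ∨ rdy
= ¬¬¬sel ∨ rdy
= ¬sel ∨ rdy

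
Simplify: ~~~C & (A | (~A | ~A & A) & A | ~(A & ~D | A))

~~~C & (A | (~A | ~A & A) & A | ~(A & ~D | A))
= ~~~C & (A | (~A | ~A & A) & A | ~A)   (absorption)
= ~~~C & (A | ~A & A | ~A)   (complement / identity)
= ~~~C & (A | ~A)   (complement / identity)
= ~~~C   (complement / identity)
= ~C   (double negation)

~C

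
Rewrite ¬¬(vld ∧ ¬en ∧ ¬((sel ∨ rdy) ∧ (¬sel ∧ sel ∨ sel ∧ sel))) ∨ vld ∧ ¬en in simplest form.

vld ∧ ¬en

¬¬(vld ∧ ¬en ∧ ¬((sel ∨ rdy) ∧ (¬sel ∧ sel ∨ sel ∧ sel))) ∨ vld ∧ ¬en
= ¬¬(vld ∧ ¬en ∧ ¬((sel ∨ rdy) ∧ sel)) ∨ vld ∧ ¬en   (distribution)
= ¬¬(vld ∧ ¬en ∧ ¬sel) ∨ vld ∧ ¬en   (absorption)
= vld ∧ ¬en ∧ ¬sel ∨ vld ∧ ¬en   (double negation)
= vld ∧ ¬en   (absorption)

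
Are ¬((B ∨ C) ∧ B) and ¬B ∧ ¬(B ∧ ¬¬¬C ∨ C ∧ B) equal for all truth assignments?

E1: ¬((B ∨ C) ∧ B)
    = ¬B
E2: ¬B ∧ ¬(B ∧ ¬¬¬C ∨ C ∧ B)
    = ¬B ∧ ¬(B ∧ ¬C ∨ C ∧ B)
    = ¬B ∧ ¬B
    = ¬B
Both reduce to ¬B, so they are equivalent.

Yes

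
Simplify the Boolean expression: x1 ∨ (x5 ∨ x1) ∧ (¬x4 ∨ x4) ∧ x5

x1 ∨ x5

x1 ∨ (x5 ∨ x1) ∧ (¬x4 ∨ x4) ∧ x5
= x1 ∨ (x5 ∨ x1) ∧ x5   (complement / identity)
= x1 ∨ x5   (absorption)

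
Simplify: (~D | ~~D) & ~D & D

0

(~D | ~~D) & ~D & D
= (~D | D) & ~D & D   (double negation)
= ~D & D   (complement / identity)
= 0   (complement)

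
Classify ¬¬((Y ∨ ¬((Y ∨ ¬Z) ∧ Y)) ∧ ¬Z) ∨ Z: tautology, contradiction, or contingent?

¬¬((Y ∨ ¬((Y ∨ ¬Z) ∧ Y)) ∧ ¬Z) ∨ Z
= ¬¬((Y ∨ ¬Y) ∧ ¬Z) ∨ Z   [absorption]
= (Y ∨ ¬Y) ∧ ¬Z ∨ Z   [double negation]
= ¬Z ∨ Z   [complement / identity]
= True   [complement]

tautology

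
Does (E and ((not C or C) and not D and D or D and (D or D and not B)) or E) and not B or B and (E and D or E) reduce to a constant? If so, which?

(E and ((not C or C) and not D and D or D and (D or D and not B)) or E) and not B or B and (E and D or E)
= (E and (not D and D or D and (D or D and not B)) or E) and not B or B and (E and D or E)
= (E and (not D and D or D and D) or E) and not B or B and (E and D or E)
= (E and D or E) and not B or B and (E and D or E)
= E and D or E
= E
This depends on E, so it is not a constant.

no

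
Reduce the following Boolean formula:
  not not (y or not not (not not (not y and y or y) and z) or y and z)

y

not not (y or not not (not not (not y and y or y) and z) or y and z)
= not not (y or not not (not y and y or y) and z or y and z)   (double negation)
= not not (y or (not y and y or y) and z or y and z)   (double negation)
= not not (y or y and z or y and z)   (complement / identity)
= not not (y or y and z)   (idempotence)
= y or y and z   (double negation)
= y   (absorption)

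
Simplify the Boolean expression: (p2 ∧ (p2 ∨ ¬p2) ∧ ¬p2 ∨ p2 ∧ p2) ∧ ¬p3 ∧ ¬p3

(p2 ∧ (p2 ∨ ¬p2) ∧ ¬p2 ∨ p2 ∧ p2) ∧ ¬p3 ∧ ¬p3
= (p2 ∧ ¬p2 ∨ p2 ∧ p2) ∧ ¬p3 ∧ ¬p3   [complement / identity]
= p2 ∧ ¬p3 ∧ ¬p3   [distribution]
= p2 ∧ ¬p3   [idempotence]

p2 ∧ ¬p3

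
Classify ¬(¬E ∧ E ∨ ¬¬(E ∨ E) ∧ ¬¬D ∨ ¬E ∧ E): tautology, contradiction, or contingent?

¬(¬E ∧ E ∨ ¬¬(E ∨ E) ∧ ¬¬D ∨ ¬E ∧ E)
= ¬(¬¬(E ∨ E) ∧ ¬¬D ∨ ¬E ∧ E)   [complement / identity]
= ¬(¬¬(E ∨ E) ∧ ¬¬D)   [complement / identity]
= ¬(¬¬E ∧ ¬¬D)   [idempotence]
= ¬E ∨ ¬D   [De Morgan]
This depends on D, E, so it is not a constant.

contingent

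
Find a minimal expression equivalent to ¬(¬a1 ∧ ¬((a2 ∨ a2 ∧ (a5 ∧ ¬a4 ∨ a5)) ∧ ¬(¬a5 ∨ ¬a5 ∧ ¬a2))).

a1 ∨ a2 ∧ a5

¬(¬a1 ∧ ¬((a2 ∨ a2 ∧ (a5 ∧ ¬a4 ∨ a5)) ∧ ¬(¬a5 ∨ ¬a5 ∧ ¬a2)))
= ¬(¬a1 ∧ ¬((a2 ∨ a2 ∧ (a5 ∧ ¬a4 ∨ a5)) ∧ ¬¬a5))   [absorption]
= a1 ∨ (a2 ∨ a2 ∧ (a5 ∧ ¬a4 ∨ a5)) ∧ ¬¬a5   [De Morgan]
= a1 ∨ (a2 ∨ a2 ∧ (a5 ∧ ¬a4 ∨ a5)) ∧ a5   [double negation]
= a1 ∨ (a2 ∨ a2 ∧ a5) ∧ a5   [absorption]
= a1 ∨ a2 ∧ a5   [absorption]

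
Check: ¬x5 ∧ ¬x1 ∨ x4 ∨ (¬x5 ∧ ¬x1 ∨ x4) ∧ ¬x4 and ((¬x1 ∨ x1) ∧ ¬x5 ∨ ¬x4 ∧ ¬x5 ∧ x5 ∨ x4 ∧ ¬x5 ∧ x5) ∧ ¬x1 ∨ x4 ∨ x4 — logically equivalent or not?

E1: ¬x5 ∧ ¬x1 ∨ x4 ∨ (¬x5 ∧ ¬x1 ∨ x4) ∧ ¬x4
    = ¬x5 ∧ ¬x1 ∨ x4   [absorption]
E2: ((¬x1 ∨ x1) ∧ ¬x5 ∨ ¬x4 ∧ ¬x5 ∧ x5 ∨ x4 ∧ ¬x5 ∧ x5) ∧ ¬x1 ∨ x4 ∨ x4
    = (¬x5 ∨ ¬x4 ∧ ¬x5 ∧ x5 ∨ x4 ∧ ¬x5 ∧ x5) ∧ ¬x1 ∨ x4 ∨ x4   [complement / identity]
    = (¬x5 ∨ ¬x5 ∧ x5) ∧ ¬x1 ∨ x4 ∨ x4   [distribution]
    = (¬x5 ∨ ¬x5 ∧ x5) ∧ ¬x1 ∨ x4   [idempotence]
    = ¬x5 ∧ ¬x1 ∨ x4   [complement / identity]
Both reduce to ¬x5 ∧ ¬x1 ∨ x4, so they are equivalent.

Yes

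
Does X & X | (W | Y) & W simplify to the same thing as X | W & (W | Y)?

E1: X & X | (W | Y) & W
    = X | (W | Y) & W
    = X | W
E2: X | W & (W | Y)
    = X | W
Both reduce to X | W, so they are equivalent.

Yes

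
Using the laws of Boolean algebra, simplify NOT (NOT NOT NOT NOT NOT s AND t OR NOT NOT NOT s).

NOT (NOT NOT NOT NOT NOT s AND t OR NOT NOT NOT s)
= NOT (NOT NOT NOT s AND t OR NOT NOT NOT s)   (double negation)
= NOT NOT NOT NOT s   (absorption)
= NOT NOT s   (double negation)
= s   (double negation)

s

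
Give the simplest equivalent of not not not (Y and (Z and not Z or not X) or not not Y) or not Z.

not not not (Y and (Z and not Z or not X) or not not Y) or not Z
= not (Y and (Z and not Z or not X) or not not Y) or not Z   [double negation]
= not (Y and not X or not not Y) or not Z   [complement / identity]
= not (Y and not X or Y) or not Z   [double negation]
= not Y or not Z   [absorption]

not Y or not Z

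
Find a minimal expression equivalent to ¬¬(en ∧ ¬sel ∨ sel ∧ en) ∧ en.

¬¬(en ∧ ¬sel ∨ sel ∧ en) ∧ en
= ¬¬en ∧ en   [distribution]
= en ∧ en   [double negation]
= en   [idempotence]

en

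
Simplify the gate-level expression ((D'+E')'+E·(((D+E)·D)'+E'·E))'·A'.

E'·A'

((D'+E')'+E·(((D+E)·D)'+E'·E))'·A'
= ((D'+E')'+E·((D+E)·D)')'·A'   [complement / identity]
= (D·E+E·((D+E)·D)')'·A'   [De Morgan]
= (D·E+E·D')'·A'   [absorption]
= E'·A'   [distribution]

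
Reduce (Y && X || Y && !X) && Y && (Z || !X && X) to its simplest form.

Y && Z

(Y && X || Y && !X) && Y && (Z || !X && X)
= Y && Y && (Z || !X && X)   — distribution
= Y && Y && Z   — complement / identity
= Y && Z   — idempotence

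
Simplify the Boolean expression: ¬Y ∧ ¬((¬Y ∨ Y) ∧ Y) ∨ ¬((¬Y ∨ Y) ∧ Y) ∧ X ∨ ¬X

¬Y ∨ ¬X

¬Y ∧ ¬((¬Y ∨ Y) ∧ Y) ∨ ¬((¬Y ∨ Y) ∧ Y) ∧ X ∨ ¬X
= (¬Y ∨ X) ∧ ¬((¬Y ∨ Y) ∧ Y) ∨ ¬X   — distribution
= (¬Y ∨ X) ∧ ¬Y ∨ ¬X   — complement / identity
= ¬Y ∨ ¬X   — absorption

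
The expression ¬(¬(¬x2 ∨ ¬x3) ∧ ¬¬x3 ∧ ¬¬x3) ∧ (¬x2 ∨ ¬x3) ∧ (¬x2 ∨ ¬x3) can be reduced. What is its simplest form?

¬x2 ∨ ¬x3

¬(¬(¬x2 ∨ ¬x3) ∧ ¬¬x3 ∧ ¬¬x3) ∧ (¬x2 ∨ ¬x3) ∧ (¬x2 ∨ ¬x3)
= ¬(¬(¬x2 ∨ ¬x3) ∧ ¬¬x3) ∧ (¬x2 ∨ ¬x3) ∧ (¬x2 ∨ ¬x3)
= ¬(¬(¬x2 ∨ ¬x3) ∧ ¬¬x3) ∧ (¬x2 ∨ ¬x3)
= (¬x2 ∨ ¬x3 ∨ ¬x3) ∧ (¬x2 ∨ ¬x3)
= ¬x2 ∨ ¬x3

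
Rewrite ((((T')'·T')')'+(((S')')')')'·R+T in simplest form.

((((T')'·T')')'+(((S')')')')'·R+T
= ((T')'·T')'·((S')')'·R+T   [De Morgan]
= ((T')'·T')'·S'·R+T   [double negation]
= (T'+T)·S'·R+T   [De Morgan]
= S'·R+T   [complement / identity]

S'·R+T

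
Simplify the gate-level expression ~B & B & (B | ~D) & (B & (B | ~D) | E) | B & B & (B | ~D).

~B & B & (B | ~D) & (B & (B | ~D) | E) | B & B & (B | ~D)
= ~B & B & (B | ~D) | B & B & (B | ~D)
= B & (B | ~D)
= B

B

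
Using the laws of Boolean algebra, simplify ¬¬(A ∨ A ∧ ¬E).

A

¬¬(A ∨ A ∧ ¬E)
= ¬¬A   [absorption]
= A   [double negation]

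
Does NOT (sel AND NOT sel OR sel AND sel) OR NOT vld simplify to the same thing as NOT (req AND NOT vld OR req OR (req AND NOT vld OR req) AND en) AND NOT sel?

No

E1: NOT (sel AND NOT sel OR sel AND sel) OR NOT vld
    = NOT sel OR NOT vld
E2: NOT (req AND NOT vld OR req OR (req AND NOT vld OR req) AND en) AND NOT sel
    = NOT (req AND NOT vld OR req) AND NOT sel
    = NOT req AND NOT sel
These differ: at en=1, req=1, sel=1, vld=0, E1 = 1 but E2 = 0.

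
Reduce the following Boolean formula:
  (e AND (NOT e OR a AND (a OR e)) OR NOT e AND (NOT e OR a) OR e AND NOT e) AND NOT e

(e AND (NOT e OR a AND (a OR e)) OR NOT e AND (NOT e OR a) OR e AND NOT e) AND NOT e
= (e AND (NOT e OR a) OR NOT e AND (NOT e OR a) OR e AND NOT e) AND NOT e   (absorption)
= (NOT e OR a OR e AND NOT e) AND NOT e   (distribution)
= (NOT e OR a) AND NOT e   (complement / identity)
= NOT e   (absorption)

NOT e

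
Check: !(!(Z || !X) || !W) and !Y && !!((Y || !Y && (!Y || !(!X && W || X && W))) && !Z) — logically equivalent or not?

E1: !(!(Z || !X) || !W)
    = (Z || !X) && W   [De Morgan]
E2: !Y && !!((Y || !Y && (!Y || !(!X && W || X && W))) && !Z)
    = !Y && !!((Y || !Y && (!Y || !W)) && !Z)   [distribution]
    = !Y && !!((Y || !Y) && !Z)   [absorption]
    = !Y && !!!Z   [complement / identity]
    = !Y && !Z   [double negation]
These differ: at W=1, X=0, Y=1, Z=1, E1 = 1 but E2 = 0.

No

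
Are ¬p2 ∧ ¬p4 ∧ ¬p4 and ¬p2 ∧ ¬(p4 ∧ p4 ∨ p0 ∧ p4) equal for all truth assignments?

Yes

E1: ¬p2 ∧ ¬p4 ∧ ¬p4
    = ¬p2 ∧ ¬p4   (idempotence)
E2: ¬p2 ∧ ¬(p4 ∧ p4 ∨ p0 ∧ p4)
    = ¬p2 ∧ ¬(p4 ∧ (p4 ∨ p0))   (distribution)
    = ¬p2 ∧ ¬p4   (absorption)
Both reduce to ¬p2 ∧ ¬p4, so they are equivalent.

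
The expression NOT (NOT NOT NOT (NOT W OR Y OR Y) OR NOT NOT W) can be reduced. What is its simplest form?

NOT W

NOT (NOT NOT NOT (NOT W OR Y OR Y) OR NOT NOT W)
= NOT NOT (NOT W OR Y OR Y) AND NOT W
= (NOT W OR Y OR Y) AND NOT W
= (NOT W OR Y) AND NOT W
= NOT W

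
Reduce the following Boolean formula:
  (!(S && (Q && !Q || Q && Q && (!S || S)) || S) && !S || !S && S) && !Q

(!(S && (Q && !Q || Q && Q && (!S || S)) || S) && !S || !S && S) && !Q
= (!(S && (Q && !Q || Q && Q) || S) && !S || !S && S) && !Q   (complement / identity)
= (!(S && Q || S) && !S || !S && S) && !Q   (distribution)
= (!S && !S || !S && S) && !Q   (absorption)
= !S && !Q   (distribution)

!S && !Q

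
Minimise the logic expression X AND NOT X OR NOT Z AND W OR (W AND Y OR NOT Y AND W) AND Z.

W

X AND NOT X OR NOT Z AND W OR (W AND Y OR NOT Y AND W) AND Z
= NOT Z AND W OR (W AND Y OR NOT Y AND W) AND Z   [complement / identity]
= NOT Z AND W OR W AND Z   [distribution]
= W   [distribution]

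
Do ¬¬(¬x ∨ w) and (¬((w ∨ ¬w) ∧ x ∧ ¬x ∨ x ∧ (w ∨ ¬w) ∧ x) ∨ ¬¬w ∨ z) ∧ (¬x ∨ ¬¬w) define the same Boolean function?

E1: ¬¬(¬x ∨ w)
    = ¬x ∨ w
E2: (¬((w ∨ ¬w) ∧ x ∧ ¬x ∨ x ∧ (w ∨ ¬w) ∧ x) ∨ ¬¬w ∨ z) ∧ (¬x ∨ ¬¬w)
    = (¬((w ∨ ¬w) ∧ x) ∨ ¬¬w ∨ z) ∧ (¬x ∨ ¬¬w)
    = (¬x ∨ ¬¬w ∨ z) ∧ (¬x ∨ ¬¬w)
    = ¬x ∨ ¬¬w
    = ¬x ∨ w
Both reduce to ¬x ∨ w, so they are equivalent.

Yes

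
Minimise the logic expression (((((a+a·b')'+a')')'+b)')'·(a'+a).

a'+b

(((((a+a·b')'+a')')'+b)')'·(a'+a)
= (((((a+a·b')'+a')')'+b)')'   (complement / identity)
= ((((a'+a')')'+b)')'   (absorption)
= ((((a')')'+b)')'   (idempotence)
= ((a'+b)')'   (double negation)
= a'+b   (double negation)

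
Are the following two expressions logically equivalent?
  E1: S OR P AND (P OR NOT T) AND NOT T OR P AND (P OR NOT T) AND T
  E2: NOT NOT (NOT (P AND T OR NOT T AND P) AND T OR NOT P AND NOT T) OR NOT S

E1: S OR P AND (P OR NOT T) AND NOT T OR P AND (P OR NOT T) AND T
    = S OR P AND (P OR NOT T)   [distribution]
    = S OR P   [absorption]
E2: NOT NOT (NOT (P AND T OR NOT T AND P) AND T OR NOT P AND NOT T) OR NOT S
    = NOT NOT (NOT P AND T OR NOT P AND NOT T) OR NOT S   [distribution]
    = NOT NOT NOT P OR NOT S   [distribution]
    = NOT P OR NOT S   [double negation]
These differ: at P=0, S=0, T=0, E1 = 0 but E2 = 1.

No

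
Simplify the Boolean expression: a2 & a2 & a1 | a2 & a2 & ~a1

a2 & a2 & a1 | a2 & a2 & ~a1
= a2 & a2   — distribution
= a2   — idempotence

a2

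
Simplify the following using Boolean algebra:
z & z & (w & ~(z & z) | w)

z & z & (w & ~(z & z) | w)
= z & (w & ~(z & z) | w)
= z & (w & ~z | w)
= z & w

z & w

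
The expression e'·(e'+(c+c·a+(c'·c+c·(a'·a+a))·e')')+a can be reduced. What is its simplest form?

e'·(e'+(c+c·a+(c'·c+c·(a'·a+a))·e')')+a
= e'·(e'+(c+c·a+c·(a'·a+a)·e')')+a   (complement / identity)
= e'·(e'+(c+c·a+c·a·e')')+a   (complement / identity)
= e'·(e'+(c+c·a)')+a   (absorption)
= e'·(e'+c')+a   (absorption)
= e'+a   (absorption)

e'+a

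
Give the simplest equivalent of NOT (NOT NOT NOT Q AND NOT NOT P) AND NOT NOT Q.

Q

NOT (NOT NOT NOT Q AND NOT NOT P) AND NOT NOT Q
= (NOT NOT Q OR NOT P) AND NOT NOT Q   — De Morgan
= NOT NOT Q   — absorption
= Q   — double negation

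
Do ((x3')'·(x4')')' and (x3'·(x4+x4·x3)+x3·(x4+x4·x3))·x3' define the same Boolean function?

E1: ((x3')'·(x4')')'
    = x3'+x4'   (De Morgan)
E2: (x3'·(x4+x4·x3)+x3·(x4+x4·x3))·x3'
    = (x4+x4·x3)·x3'   (distribution)
    = x4·x3'   (absorption)
These differ: at x3=0, x4=0, E1 = 1 but E2 = 0.

No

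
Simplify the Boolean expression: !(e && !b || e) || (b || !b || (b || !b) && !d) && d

!e || d

!(e && !b || e) || (b || !b || (b || !b) && !d) && d
= !e || (b || !b || (b || !b) && !d) && d   (absorption)
= !e || (b || !b) && d   (absorption)
= !e || d   (complement / identity)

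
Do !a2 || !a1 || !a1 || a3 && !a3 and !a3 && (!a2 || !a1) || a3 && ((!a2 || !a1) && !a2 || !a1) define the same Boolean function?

E1: !a2 || !a1 || !a1 || a3 && !a3
    = !a2 || !a1 || a3 && !a3   — idempotence
    = !a2 || !a1   — complement / identity
E2: !a3 && (!a2 || !a1) || a3 && ((!a2 || !a1) && !a2 || !a1)
    = !a3 && (!a2 || !a1) || a3 && (!a2 || !a1)   — absorption
    = !a2 || !a1   — distribution
Both reduce to !a2 || !a1, so they are equivalent.

Yes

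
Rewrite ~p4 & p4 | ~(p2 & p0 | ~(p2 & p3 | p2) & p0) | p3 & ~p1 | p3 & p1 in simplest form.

~p4 & p4 | ~(p2 & p0 | ~(p2 & p3 | p2) & p0) | p3 & ~p1 | p3 & p1
= ~(p2 & p0 | ~(p2 & p3 | p2) & p0) | p3 & ~p1 | p3 & p1
= ~(p2 & p0 | ~p2 & p0) | p3 & ~p1 | p3 & p1
= ~p0 | p3 & ~p1 | p3 & p1
= ~p0 | p3

~p0 | p3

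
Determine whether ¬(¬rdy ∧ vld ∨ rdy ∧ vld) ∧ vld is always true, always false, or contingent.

¬(¬rdy ∧ vld ∨ rdy ∧ vld) ∧ vld
= ¬vld ∧ vld
= False

always false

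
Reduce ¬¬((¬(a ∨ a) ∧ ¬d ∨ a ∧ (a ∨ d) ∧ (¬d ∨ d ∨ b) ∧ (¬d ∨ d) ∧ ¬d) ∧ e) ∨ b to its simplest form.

¬¬((¬(a ∨ a) ∧ ¬d ∨ a ∧ (a ∨ d) ∧ (¬d ∨ d ∨ b) ∧ (¬d ∨ d) ∧ ¬d) ∧ e) ∨ b
= (¬(a ∨ a) ∧ ¬d ∨ a ∧ (a ∨ d) ∧ (¬d ∨ d ∨ b) ∧ (¬d ∨ d) ∧ ¬d) ∧ e ∨ b   — double negation
= (¬(a ∨ a) ∧ ¬d ∨ a ∧ (a ∨ d) ∧ (¬d ∨ d) ∧ ¬d) ∧ e ∨ b   — absorption
= (¬a ∧ ¬d ∨ a ∧ (a ∨ d) ∧ (¬d ∨ d) ∧ ¬d) ∧ e ∨ b   — idempotence
= (¬a ∧ ¬d ∨ a ∧ (¬d ∨ d) ∧ ¬d) ∧ e ∨ b   — absorption
= (¬a ∧ ¬d ∨ a ∧ ¬d) ∧ e ∨ b   — complement / identity
= ¬d ∧ e ∨ b   — distribution

¬d ∧ e ∨ b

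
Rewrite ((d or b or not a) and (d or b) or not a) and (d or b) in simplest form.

((d or b or not a) and (d or b) or not a) and (d or b)
= (d or b or not a) and (d or b)
= d or b

d or b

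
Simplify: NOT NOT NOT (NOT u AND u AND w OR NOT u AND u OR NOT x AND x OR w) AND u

NOT w AND u

NOT NOT NOT (NOT u AND u AND w OR NOT u AND u OR NOT x AND x OR w) AND u
= NOT NOT NOT (NOT u AND u OR NOT x AND x OR w) AND u   (absorption)
= NOT NOT NOT (NOT x AND x OR w) AND u   (complement / identity)
= NOT NOT NOT w AND u   (complement / identity)
= NOT w AND u   (double negation)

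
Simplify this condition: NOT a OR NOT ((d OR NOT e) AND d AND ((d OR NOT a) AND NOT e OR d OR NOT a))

NOT a OR NOT ((d OR NOT e) AND d AND ((d OR NOT a) AND NOT e OR d OR NOT a))
= NOT a OR NOT (d AND ((d OR NOT a) AND NOT e OR d OR NOT a))
= NOT a OR NOT (d AND (d OR NOT a))
= NOT a OR NOT d

NOT a OR NOT d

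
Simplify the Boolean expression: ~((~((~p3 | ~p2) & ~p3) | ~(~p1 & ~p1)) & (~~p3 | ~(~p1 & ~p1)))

~((~((~p3 | ~p2) & ~p3) | ~(~p1 & ~p1)) & (~~p3 | ~(~p1 & ~p1)))
= ~((~~p3 | ~(~p1 & ~p1)) & (~~p3 | ~(~p1 & ~p1)))   [absorption]
= ~(~~p3 | ~(~p1 & ~p1))   [idempotence]
= ~(~~p3 | ~~p1)   [idempotence]
= ~p3 & ~p1   [De Morgan]

~p3 & ~p1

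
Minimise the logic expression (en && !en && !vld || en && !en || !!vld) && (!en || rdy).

(en && !en && !vld || en && !en || !!vld) && (!en || rdy)
= (en && !en || !!vld) && (!en || rdy)   — absorption
= !!vld && (!en || rdy)   — complement / identity
= vld && (!en || rdy)   — double negation

vld && (!en || rdy)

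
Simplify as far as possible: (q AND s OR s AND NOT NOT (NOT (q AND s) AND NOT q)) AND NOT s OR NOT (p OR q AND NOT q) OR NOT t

NOT p OR NOT t

(q AND s OR s AND NOT NOT (NOT (q AND s) AND NOT q)) AND NOT s OR NOT (p OR q AND NOT q) OR NOT t
= (q AND s OR s AND NOT (q AND s OR q)) AND NOT s OR NOT (p OR q AND NOT q) OR NOT t   [De Morgan]
= (q AND s OR s AND NOT q) AND NOT s OR NOT (p OR q AND NOT q) OR NOT t   [absorption]
= s AND NOT s OR NOT (p OR q AND NOT q) OR NOT t   [distribution]
= NOT (p OR q AND NOT q) OR NOT t   [complement / identity]
= NOT p OR NOT t   [complement / identity]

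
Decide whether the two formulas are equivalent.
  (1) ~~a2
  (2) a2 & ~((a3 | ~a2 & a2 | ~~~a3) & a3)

No

E1: ~~a2
    = a2   [double negation]
E2: a2 & ~((a3 | ~a2 & a2 | ~~~a3) & a3)
    = a2 & ~((a3 | ~a2 & a2 | ~a3) & a3)   [double negation]
    = a2 & ~((a3 | ~a3) & a3)   [complement / identity]
    = a2 & ~a3   [complement / identity]
These differ: at a2=1, a3=1, E1 = 1 but E2 = 0.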